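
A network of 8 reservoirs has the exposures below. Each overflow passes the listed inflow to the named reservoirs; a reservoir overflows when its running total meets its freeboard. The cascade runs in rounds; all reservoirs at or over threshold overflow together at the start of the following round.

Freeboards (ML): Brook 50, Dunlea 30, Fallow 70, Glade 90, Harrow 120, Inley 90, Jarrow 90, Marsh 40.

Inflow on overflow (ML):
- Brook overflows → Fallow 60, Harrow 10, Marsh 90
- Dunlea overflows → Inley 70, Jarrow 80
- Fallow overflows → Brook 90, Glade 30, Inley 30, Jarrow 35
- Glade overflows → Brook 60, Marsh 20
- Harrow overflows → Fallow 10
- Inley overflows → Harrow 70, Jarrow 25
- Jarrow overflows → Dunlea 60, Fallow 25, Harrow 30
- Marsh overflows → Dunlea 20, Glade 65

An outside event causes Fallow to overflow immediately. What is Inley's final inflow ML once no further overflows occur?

Round 1 — Fallow overflows (initial).
  Brook: +90 → 90 ≥ 50
  Glade: +30 → 30 < 90
  Inley: +30 → 30 < 90
  Jarrow: +35 → 35 < 90
Round 2 — Brook overflows.
  Harrow: +10 → 10 < 120
  Marsh: +90 → 90 ≥ 40
Round 3 — Marsh overflows.
  Dunlea: +20 → 20 < 30
  Glade: +65 → 95 ≥ 90
Round 4 — Glade overflows.
No further overflows.

30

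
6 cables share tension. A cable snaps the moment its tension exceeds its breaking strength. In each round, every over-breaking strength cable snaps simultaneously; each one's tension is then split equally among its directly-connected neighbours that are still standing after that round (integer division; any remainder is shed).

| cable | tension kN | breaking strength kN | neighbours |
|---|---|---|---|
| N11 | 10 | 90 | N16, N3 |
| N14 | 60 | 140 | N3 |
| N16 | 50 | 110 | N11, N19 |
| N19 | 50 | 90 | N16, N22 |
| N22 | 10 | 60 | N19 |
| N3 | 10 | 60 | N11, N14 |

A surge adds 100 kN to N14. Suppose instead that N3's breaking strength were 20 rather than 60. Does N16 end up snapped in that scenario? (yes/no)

yes

With N3's breaking strength at 20:
Round 1 — N14 at 160 > 140. N14 snaps.
  N14 sheds 160 kN to N3: 160 each.
    N3: 10+160 = 170 > 20
Round 2 — N3 snaps.
  N3 sheds 170 kN to N11: 170 each.
    N11: 10+170 = 180 > 90
Round 3 — N11 snaps.
  N11 sheds 180 kN to N16: 180 each.
    N16: 50+180 = 230 > 110
Round 4 — N16 snaps.
  N16 sheds 230 kN to N19: 230 each.
    N19: 50+230 = 280 > 90
Round 5 — N19 snaps.
  N19 sheds 280 kN to N22: 280 each.
    N22: 10+280 = 290 > 60
Round 6 — N22 snaps.
  N22 sheds 290 kN: no online neighbours, lost.
No further breaks.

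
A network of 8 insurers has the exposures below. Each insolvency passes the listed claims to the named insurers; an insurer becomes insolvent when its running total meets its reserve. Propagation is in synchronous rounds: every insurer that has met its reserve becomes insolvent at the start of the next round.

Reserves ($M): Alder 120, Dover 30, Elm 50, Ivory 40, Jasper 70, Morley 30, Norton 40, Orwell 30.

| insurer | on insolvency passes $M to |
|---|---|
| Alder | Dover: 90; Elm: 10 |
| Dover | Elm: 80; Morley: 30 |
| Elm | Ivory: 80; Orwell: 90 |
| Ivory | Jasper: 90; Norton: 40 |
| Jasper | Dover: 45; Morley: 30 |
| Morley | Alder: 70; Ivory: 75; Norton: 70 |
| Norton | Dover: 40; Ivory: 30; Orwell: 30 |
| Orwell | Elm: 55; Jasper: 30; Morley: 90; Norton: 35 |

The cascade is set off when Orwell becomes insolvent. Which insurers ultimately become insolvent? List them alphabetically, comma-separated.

Dover, Elm, Ivory, Jasper, Morley, Norton, Orwell

Round 1 — Orwell becomes insolvent (initial).
  Elm: +55 → 55 ≥ 50
  Jasper: +30 → 30 < 70
  Morley: +90 → 90 ≥ 30
  Norton: +35 → 35 < 40
Round 2 — Elm, Morley become insolvent.
  Alder: +70 → 70 < 120
  Ivory: +80+75 → 155 ≥ 40
  Norton: +70 → 105 ≥ 40
Round 3 — Ivory, Norton become insolvent.
  Dover: +40 → 40 ≥ 30
  Jasper: +90 → 120 ≥ 70
Round 4 — Dover, Jasper become insolvent.
No further insolvencies.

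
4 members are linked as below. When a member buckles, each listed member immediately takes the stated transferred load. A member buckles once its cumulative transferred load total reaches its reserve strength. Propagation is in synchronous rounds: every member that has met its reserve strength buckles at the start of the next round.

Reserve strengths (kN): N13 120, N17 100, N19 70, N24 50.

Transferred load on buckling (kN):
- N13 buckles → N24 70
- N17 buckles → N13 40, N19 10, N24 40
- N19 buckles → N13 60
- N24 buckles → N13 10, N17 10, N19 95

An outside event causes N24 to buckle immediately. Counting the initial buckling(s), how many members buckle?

Round 1 — N24 buckles (initial).
  N13: +10 → 10 < 120
  N17: +10 → 10 < 100
  N19: +95 → 95 ≥ 70
Round 2 — N19 buckles.
  N13: +60 → 70 < 120
No further bucklings.

2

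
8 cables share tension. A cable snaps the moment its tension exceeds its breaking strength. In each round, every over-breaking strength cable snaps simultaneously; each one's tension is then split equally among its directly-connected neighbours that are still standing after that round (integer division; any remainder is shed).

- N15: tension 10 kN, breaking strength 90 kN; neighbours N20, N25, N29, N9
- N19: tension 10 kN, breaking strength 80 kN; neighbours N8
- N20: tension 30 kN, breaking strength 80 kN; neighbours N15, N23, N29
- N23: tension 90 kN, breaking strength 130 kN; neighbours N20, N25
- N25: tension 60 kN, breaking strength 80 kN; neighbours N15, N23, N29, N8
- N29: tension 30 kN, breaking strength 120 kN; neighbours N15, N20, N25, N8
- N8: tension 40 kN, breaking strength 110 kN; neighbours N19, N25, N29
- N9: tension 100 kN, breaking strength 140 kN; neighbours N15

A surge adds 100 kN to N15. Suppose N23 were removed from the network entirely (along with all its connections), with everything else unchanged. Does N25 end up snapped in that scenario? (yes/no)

yes

With N23 removed:
Round 1 — N15 at 110 > 90. N15 snaps.
  N15 sheds 110 kN to N20, N25, N29, N9: 27 each (2 lost).
    N20: 30+27 = 57 ≤ 80
    N25: 60+27 = 87 > 80
    N29: 30+27 = 57 ≤ 120
    N9: 100+27 = 127 ≤ 140
Round 2 — N25 snaps.
  N25 sheds 87 kN to N29, N8: 43 each (1 lost).
    N29: 57+43 = 100 ≤ 120
    N8: 40+43 = 83 ≤ 110
No further breaks.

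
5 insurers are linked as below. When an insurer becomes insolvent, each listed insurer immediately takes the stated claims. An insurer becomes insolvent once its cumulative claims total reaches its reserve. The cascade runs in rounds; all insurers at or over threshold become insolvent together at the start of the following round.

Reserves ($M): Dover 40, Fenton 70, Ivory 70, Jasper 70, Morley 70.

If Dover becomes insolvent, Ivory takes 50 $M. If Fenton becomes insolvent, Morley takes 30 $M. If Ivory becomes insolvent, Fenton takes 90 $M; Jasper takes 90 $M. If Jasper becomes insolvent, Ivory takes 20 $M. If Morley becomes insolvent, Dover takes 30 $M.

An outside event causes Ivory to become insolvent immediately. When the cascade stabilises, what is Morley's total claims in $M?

Round 1 — Ivory becomes insolvent (initial).
  Fenton: +90 → 90 ≥ 70
  Jasper: +90 → 90 ≥ 70
Round 2 — Fenton, Jasper become insolvent.
  Morley: +30 → 30 < 70
No further insolvencies.

30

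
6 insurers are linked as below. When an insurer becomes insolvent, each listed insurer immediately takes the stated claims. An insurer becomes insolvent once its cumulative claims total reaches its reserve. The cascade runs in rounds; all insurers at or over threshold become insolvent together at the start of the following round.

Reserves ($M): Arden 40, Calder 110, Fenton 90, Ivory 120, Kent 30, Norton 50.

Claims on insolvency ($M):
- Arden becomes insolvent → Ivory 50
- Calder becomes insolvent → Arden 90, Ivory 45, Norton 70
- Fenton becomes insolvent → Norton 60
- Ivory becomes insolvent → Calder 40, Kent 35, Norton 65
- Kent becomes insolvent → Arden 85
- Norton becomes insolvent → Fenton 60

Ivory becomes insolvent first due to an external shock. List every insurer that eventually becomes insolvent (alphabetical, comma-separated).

Round 1 — Ivory becomes insolvent (initial).
  Calder: +40 → 40 < 110
  Kent: +35 → 35 ≥ 30
  Norton: +65 → 65 ≥ 50
Round 2 — Kent, Norton become insolvent.
  Arden: +85 → 85 ≥ 40
  Fenton: +60 → 60 < 90
Round 3 — Arden becomes insolvent.
No further insolvencies.

Arden, Ivory, Kent, Norton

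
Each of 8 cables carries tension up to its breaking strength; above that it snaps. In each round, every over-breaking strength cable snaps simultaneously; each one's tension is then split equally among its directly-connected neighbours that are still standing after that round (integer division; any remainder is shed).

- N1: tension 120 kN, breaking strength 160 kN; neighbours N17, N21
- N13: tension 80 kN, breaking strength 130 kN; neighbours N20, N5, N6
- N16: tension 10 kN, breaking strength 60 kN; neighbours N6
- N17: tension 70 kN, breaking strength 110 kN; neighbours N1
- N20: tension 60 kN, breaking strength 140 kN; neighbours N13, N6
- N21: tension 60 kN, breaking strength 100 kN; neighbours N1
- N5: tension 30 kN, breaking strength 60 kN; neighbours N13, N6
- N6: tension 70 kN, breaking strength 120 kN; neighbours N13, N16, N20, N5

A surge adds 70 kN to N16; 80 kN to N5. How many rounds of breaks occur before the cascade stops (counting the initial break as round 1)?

3

Round 1 — N16 at 80 > 60; N5 at 110 > 60. N16, N5 snap.
  N16 sheds 80 kN to N6: 80 each.
    N6: 70+80 = 150 > 120
  N5 sheds 110 kN to N13, N6: 55 each.
    N13: 80+55 = 135 > 130
    N6: 150+55 = 205 > 120
Round 2 — N13, N6 snap.
  N13 sheds 135 kN to N20: 135 each.
    N20: 60+135 = 195 > 140
  N6 sheds 205 kN to N20: 205 each.
    N20: 195+205 = 400 > 140
Round 3 — N20 snaps.
  N20 sheds 400 kN: no online neighbours, lost.
No further breaks.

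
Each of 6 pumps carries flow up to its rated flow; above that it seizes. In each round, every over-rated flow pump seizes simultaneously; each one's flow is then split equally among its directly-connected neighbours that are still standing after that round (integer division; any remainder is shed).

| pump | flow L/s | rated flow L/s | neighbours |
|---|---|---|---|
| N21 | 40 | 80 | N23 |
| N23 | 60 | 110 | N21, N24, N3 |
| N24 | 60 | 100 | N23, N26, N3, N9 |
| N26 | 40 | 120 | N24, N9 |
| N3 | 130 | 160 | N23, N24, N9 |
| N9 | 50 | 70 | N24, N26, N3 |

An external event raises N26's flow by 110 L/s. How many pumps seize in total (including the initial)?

Round 1 — N26 at 150 > 120. N26 seizes.
  N26 sheds 150 L/s to N24, N9: 75 each.
    N24: 60+75 = 135 > 100
    N9: 50+75 = 125 > 70
Round 2 — N24, N9 seize.
  N24 sheds 135 L/s to N23, N3: 67 each (1 lost).
    N23: 60+67 = 127 > 110
    N3: 130+67 = 197 > 160
  N9 sheds 125 L/s to N3: 125 each.
    N3: 197+125 = 322 > 160
Round 3 — N23, N3 seize.
  N23 sheds 127 L/s to N21: 127 each.
    N21: 40+127 = 167 > 80
  N3 sheds 322 L/s: no online neighbours, lost.
Round 4 — N21 seizes.
  N21 sheds 167 L/s: no online neighbours, lost.
No further seizures.

6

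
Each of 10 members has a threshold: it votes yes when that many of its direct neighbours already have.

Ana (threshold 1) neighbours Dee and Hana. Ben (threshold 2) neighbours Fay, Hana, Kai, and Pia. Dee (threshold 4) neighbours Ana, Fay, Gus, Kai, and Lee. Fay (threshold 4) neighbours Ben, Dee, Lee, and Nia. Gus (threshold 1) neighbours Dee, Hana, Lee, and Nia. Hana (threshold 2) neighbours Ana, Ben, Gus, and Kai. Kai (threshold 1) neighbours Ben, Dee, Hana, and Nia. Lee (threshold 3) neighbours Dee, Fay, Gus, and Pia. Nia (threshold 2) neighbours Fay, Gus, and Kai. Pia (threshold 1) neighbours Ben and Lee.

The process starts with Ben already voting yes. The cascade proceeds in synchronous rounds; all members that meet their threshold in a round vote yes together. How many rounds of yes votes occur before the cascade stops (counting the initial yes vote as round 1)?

Round 1 — Ben votes yes (initial).
Round 2 — checking thresholds:
  Fay: 1 of 4 neighbours < 4, not yet.
  Hana: 1 of 4 neighbours < 2, not yet.
  Kai: 1 of 4 neighbours ≥ 1, votes yes.
  Pia: 1 of 2 neighbours ≥ 1, votes yes.
Round 3 — checking thresholds:
  Dee: 1 of 5 neighbours < 4, not yet.
  Fay: 1 of 4 neighbours < 4, not yet.
  Hana: 2 of 4 neighbours ≥ 2, votes yes.
  Lee: 1 of 4 neighbours < 3, not yet.
  Nia: 1 of 3 neighbours < 2, not yet.
Round 4 — checking thresholds:
  Ana: 1 of 2 neighbours ≥ 1, votes yes.
  Dee: 1 of 5 neighbours < 4, not yet.
  Fay: 1 of 4 neighbours < 4, not yet.
  Gus: 1 of 4 neighbours ≥ 1, votes yes.
  Lee: 1 of 4 neighbours < 3, not yet.
  Nia: 1 of 3 neighbours < 2, not yet.
Round 5 — checking thresholds:
  Dee: 3 of 5 neighbours < 4, not yet.
  Fay: 1 of 4 neighbours < 4, not yet.
  Lee: 2 of 4 neighbours < 3, not yet.
  Nia: 2 of 3 neighbours ≥ 2, votes yes.
Round 6 — no new yes votes; cascade stops.

5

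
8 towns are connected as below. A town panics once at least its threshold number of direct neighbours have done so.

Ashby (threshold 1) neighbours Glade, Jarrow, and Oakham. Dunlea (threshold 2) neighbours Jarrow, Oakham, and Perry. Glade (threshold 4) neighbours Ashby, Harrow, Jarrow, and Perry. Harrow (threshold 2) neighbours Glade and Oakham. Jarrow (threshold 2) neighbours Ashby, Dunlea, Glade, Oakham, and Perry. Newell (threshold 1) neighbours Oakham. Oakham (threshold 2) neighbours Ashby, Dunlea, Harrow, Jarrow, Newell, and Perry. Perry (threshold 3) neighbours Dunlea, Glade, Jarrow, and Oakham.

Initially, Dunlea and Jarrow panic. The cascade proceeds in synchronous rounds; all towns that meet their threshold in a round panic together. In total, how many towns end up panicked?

6

Round 1 — Dunlea, Jarrow panic (initial).
Round 2 — checking thresholds:
  Ashby: 1 of 3 neighbours ≥ 1, panics.
  Glade: 1 of 4 neighbours < 4, holds.
  Oakham: 2 of 6 neighbours ≥ 2, panics.
  Perry: 2 of 4 neighbours < 3, holds.
Round 3 — checking thresholds:
  Glade: 2 of 4 neighbours < 4, holds.
  Harrow: 1 of 2 neighbours < 2, holds.
  Newell: 1 of 1 neighbours ≥ 1, panics.
  Perry: 3 of 4 neighbours ≥ 3, panics.
Round 4 — no new panics; cascade stops.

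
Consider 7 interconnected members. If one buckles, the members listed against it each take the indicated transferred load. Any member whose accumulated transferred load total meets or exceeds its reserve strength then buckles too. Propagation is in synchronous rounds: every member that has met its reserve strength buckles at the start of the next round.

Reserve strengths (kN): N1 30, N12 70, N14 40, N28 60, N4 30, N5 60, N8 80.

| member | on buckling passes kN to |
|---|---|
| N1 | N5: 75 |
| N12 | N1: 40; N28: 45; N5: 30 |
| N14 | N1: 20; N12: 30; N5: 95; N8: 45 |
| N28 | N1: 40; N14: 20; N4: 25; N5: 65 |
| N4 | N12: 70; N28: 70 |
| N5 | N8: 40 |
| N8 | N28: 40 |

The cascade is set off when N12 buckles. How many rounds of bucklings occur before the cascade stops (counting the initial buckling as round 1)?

Round 1 — N12 buckles (initial).
  N1: +40 → 40 ≥ 30
  N28: +45 → 45 < 60
  N5: +30 → 30 < 60
Round 2 — N1 buckles.
  N5: +75 → 105 ≥ 60
Round 3 — N5 buckles.
  N8: +40 → 40 < 80
No further bucklings.

3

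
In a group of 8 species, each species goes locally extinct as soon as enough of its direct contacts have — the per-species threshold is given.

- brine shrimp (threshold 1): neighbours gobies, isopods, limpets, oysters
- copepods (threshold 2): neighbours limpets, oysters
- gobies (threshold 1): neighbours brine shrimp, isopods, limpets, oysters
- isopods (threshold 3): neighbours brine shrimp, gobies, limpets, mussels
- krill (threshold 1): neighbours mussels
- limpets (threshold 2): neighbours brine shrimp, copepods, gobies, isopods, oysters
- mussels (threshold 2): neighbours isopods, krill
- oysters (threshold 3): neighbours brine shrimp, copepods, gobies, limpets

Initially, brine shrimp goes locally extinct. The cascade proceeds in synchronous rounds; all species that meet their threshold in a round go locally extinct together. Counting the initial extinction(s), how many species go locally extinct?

6

Round 1 — brine shrimp goes locally extinct (initial).
Round 2 — checking thresholds:
  gobies: 1 of 4 neighbours ≥ 1, goes locally extinct.
  isopods: 1 of 4 neighbours < 3, holds.
  limpets: 1 of 5 neighbours < 2, holds.
  oysters: 1 of 4 neighbours < 3, holds.
Round 3 — checking thresholds:
  isopods: 2 of 4 neighbours < 3, holds.
  limpets: 2 of 5 neighbours ≥ 2, goes locally extinct.
  oysters: 2 of 4 neighbours < 3, holds.
Round 4 — checking thresholds:
  copepods: 1 of 2 neighbours < 2, holds.
  isopods: 3 of 4 neighbours ≥ 3, goes locally extinct.
  oysters: 3 of 4 neighbours ≥ 3, goes locally extinct.
Round 5 — checking thresholds:
  copepods: 2 of 2 neighbours ≥ 2, goes locally extinct.
  mussels: 1 of 2 neighbours < 2, holds.
Round 6 — no new extinctions; cascade stops.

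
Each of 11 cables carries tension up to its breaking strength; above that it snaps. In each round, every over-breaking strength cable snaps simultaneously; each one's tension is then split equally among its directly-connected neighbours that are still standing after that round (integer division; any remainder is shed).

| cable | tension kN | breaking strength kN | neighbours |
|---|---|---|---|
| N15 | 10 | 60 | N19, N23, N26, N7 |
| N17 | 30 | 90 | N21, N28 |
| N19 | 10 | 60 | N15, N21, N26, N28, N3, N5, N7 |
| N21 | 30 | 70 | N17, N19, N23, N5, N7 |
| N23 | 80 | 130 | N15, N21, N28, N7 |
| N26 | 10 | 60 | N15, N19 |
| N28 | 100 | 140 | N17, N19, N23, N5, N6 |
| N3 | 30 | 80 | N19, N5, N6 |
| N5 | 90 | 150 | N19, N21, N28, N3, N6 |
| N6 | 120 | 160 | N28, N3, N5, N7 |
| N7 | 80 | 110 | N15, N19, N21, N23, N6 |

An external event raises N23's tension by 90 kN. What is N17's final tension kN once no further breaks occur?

Round 1 — N23 at 170 > 130. N23 snaps.
  N23 sheds 170 kN to N15, N21, N28, N7: 42 each (2 lost).
    N15: 10+42 = 52 ≤ 60
    N21: 30+42 = 72 > 70
    N28: 100+42 = 142 > 140
    N7: 80+42 = 122 > 110
Round 2 — N21, N28, N7 snap.
  N21 sheds 72 kN to N17, N19, N5: 24 each.
    N17: 30+24 = 54 ≤ 90
    N19: 10+24 = 34 ≤ 60
    N5: 90+24 = 114 ≤ 150
  N28 sheds 142 kN to N17, N19, N5, N6: 35 each (2 lost).
    N17: 54+35 = 89 ≤ 90
    N19: 34+35 = 69 > 60
    N5: 114+35 = 149 ≤ 150
    N6: 120+35 = 155 ≤ 160
  N7 sheds 122 kN to N15, N19, N6: 40 each (2 lost).
    N15: 52+40 = 92 > 60
    N19: 69+40 = 109 > 60
    N6: 155+40 = 195 > 160
Round 3 — N15, N19, N6 snap.
  N15 sheds 92 kN to N26: 92 each.
    N26: 10+92 = 102 > 60
  N19 sheds 109 kN to N26, N3, N5: 36 each (1 lost).
    N26: 102+36 = 138 > 60
    N3: 30+36 = 66 ≤ 80
    N5: 149+36 = 185 > 150
  N6 sheds 195 kN to N3, N5: 97 each (1 lost).
    N3: 66+97 = 163 > 80
    N5: 185+97 = 282 > 150
Round 4 — N26, N3, N5 snap.
  N26 sheds 138 kN: no online neighbours, lost.
  N3 sheds 163 kN: no online neighbours, lost.
  N5 sheds 282 kN: no online neighbours, lost.
No further breaks.

89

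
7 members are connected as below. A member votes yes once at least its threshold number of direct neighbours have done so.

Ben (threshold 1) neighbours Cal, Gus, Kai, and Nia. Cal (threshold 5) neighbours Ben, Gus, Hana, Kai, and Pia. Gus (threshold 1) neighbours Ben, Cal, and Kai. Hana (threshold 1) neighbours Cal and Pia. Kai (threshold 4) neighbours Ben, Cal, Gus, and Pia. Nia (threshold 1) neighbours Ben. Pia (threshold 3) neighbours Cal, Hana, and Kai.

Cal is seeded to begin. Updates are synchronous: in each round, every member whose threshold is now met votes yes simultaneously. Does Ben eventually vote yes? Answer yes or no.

Round 1 — Cal votes yes (initial).
Round 2 — checking thresholds:
  Ben: 1 of 4 neighbours ≥ 1, votes yes.
  Gus: 1 of 3 neighbours ≥ 1, votes yes.
  Hana: 1 of 2 neighbours ≥ 1, votes yes.
  Kai: 1 of 4 neighbours < 4, holds.
  Pia: 1 of 3 neighbours < 3, holds.
Round 3 — checking thresholds:
  Kai: 3 of 4 neighbours < 4, holds.
  Nia: 1 of 1 neighbours ≥ 1, votes yes.
  Pia: 2 of 3 neighbours < 3, holds.
Round 4 — no new yes votes; cascade stops.

yes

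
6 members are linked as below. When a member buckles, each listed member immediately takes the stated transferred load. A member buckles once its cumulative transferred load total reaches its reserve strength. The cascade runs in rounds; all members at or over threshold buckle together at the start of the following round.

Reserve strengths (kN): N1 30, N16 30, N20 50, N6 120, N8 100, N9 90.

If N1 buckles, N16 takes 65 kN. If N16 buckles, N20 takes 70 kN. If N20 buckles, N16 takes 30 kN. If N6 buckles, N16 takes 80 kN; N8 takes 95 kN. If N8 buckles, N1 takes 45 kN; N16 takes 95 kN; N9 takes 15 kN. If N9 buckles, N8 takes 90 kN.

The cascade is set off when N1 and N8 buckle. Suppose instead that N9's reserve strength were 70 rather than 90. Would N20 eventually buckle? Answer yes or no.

With N9's reserve strength at 70:
Round 1 — N1, N8 buckle (initial).
  N16: +65+95 → 160 ≥ 30
  N9: +15 → 15 < 70
Round 2 — N16 buckles.
  N20: +70 → 70 ≥ 50
Round 3 — N20 buckles.
No further bucklings.

yes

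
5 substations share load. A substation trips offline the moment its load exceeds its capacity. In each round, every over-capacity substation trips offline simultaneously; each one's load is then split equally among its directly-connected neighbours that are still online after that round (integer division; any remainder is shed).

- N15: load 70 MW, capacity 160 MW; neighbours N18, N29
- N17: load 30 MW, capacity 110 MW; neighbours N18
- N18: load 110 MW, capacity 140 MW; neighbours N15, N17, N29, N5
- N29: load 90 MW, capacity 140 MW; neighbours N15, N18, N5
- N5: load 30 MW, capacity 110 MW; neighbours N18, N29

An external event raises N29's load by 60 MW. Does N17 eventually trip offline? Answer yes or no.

no

Round 1 — N29 at 150 > 140. N29 trips offline.
  N29 sheds 150 MW to N15, N18, N5: 50 each.
    N15: 70+50 = 120 ≤ 160
    N18: 110+50 = 160 > 140
    N5: 30+50 = 80 ≤ 110
Round 2 — N18 trips offline.
  N18 sheds 160 MW to N15, N17, N5: 53 each (1 lost).
    N15: 120+53 = 173 > 160
    N17: 30+53 = 83 ≤ 110
    N5: 80+53 = 133 > 110
Round 3 — N15, N5 trip offline.
  N15 sheds 173 MW: no online neighbours, lost.
  N5 sheds 133 MW: no online neighbours, lost.
No further trips.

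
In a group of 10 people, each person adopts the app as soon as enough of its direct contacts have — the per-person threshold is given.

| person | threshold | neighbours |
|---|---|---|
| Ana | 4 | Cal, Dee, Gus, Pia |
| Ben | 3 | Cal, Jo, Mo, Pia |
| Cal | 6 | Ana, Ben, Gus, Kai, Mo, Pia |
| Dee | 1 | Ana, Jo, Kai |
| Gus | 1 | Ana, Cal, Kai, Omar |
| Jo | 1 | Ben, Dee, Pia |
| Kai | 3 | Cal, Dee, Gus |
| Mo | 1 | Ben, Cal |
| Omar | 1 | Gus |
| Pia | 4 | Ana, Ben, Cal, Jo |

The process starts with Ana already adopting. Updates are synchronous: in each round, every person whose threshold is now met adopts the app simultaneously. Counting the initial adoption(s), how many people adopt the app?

5

Round 1 — Ana adopts the app (initial).
Round 2 — checking thresholds:
  Cal: 1 of 6 neighbours < 6, holds.
  Dee: 1 of 3 neighbours ≥ 1, adopts the app.
  Gus: 1 of 4 neighbours ≥ 1, adopts the app.
  Pia: 1 of 4 neighbours < 4, holds.
Round 3 — checking thresholds:
  Cal: 2 of 6 neighbours < 6, holds.
  Jo: 1 of 3 neighbours ≥ 1, adopts the app.
  Kai: 2 of 3 neighbours < 3, holds.
  Omar: 1 of 1 neighbours ≥ 1, adopts the app.
  Pia: 1 of 4 neighbours < 4, holds.
Round 4 — no new adoptions; cascade stops.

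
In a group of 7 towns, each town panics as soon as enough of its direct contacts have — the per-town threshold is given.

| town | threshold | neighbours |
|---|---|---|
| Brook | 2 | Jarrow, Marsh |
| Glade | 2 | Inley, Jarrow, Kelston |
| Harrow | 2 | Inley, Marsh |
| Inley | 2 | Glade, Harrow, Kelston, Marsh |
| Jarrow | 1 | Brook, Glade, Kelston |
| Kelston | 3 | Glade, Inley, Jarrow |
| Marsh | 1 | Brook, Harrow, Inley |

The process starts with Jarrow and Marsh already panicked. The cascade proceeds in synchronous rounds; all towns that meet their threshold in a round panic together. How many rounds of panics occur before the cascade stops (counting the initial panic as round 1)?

2

Round 1 — Jarrow, Marsh panic (initial).
Round 2 — checking thresholds:
  Brook: 2 of 2 neighbours ≥ 2, panics.
  Glade: 1 of 3 neighbours < 2, below threshold.
  Harrow: 1 of 2 neighbours < 2, below threshold.
  Inley: 1 of 4 neighbours < 2, below threshold.
  Kelston: 1 of 3 neighbours < 3, below threshold.
Round 3 — no new panics; cascade stops.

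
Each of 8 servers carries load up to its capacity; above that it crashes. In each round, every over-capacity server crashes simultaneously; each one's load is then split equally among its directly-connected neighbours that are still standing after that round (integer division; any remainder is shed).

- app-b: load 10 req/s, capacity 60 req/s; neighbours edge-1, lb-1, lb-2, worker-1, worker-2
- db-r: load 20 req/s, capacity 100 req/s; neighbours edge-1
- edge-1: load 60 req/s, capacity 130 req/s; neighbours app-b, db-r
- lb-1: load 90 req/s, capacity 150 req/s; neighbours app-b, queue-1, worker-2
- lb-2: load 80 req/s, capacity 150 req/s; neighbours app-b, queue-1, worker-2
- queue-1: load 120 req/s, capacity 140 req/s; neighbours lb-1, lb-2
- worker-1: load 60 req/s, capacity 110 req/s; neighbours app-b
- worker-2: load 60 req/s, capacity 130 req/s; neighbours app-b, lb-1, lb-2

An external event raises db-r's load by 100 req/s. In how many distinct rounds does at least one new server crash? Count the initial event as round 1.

3

Round 1 — db-r at 120 > 100. db-r crashes.
  db-r sheds 120 req/s to edge-1: 120 each.
    edge-1: 60+120 = 180 > 130
Round 2 — edge-1 crashes.
  edge-1 sheds 180 req/s to app-b: 180 each.
    app-b: 10+180 = 190 > 60
Round 3 — app-b crashes.
  app-b sheds 190 req/s to lb-1, lb-2, worker-1, worker-2: 47 each (2 lost).
    lb-1: 90+47 = 137 ≤ 150
    lb-2: 80+47 = 127 ≤ 150
    worker-1: 60+47 = 107 ≤ 110
    worker-2: 60+47 = 107 ≤ 130
No further crashes.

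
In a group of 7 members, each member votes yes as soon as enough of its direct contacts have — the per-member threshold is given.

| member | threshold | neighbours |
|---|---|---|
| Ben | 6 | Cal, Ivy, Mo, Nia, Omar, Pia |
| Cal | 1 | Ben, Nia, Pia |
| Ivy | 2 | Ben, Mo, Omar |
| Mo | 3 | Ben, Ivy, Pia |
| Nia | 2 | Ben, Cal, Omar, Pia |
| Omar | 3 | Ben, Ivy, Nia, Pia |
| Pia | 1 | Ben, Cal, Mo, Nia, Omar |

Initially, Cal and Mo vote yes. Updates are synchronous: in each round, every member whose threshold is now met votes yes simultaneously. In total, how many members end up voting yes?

Round 1 — Cal, Mo vote yes (initial).
Round 2 — checking thresholds:
  Ben: 2 of 6 neighbours < 6, holds.
  Ivy: 1 of 3 neighbours < 2, holds.
  Nia: 1 of 4 neighbours < 2, holds.
  Pia: 2 of 5 neighbours ≥ 1, votes yes.
Round 3 — checking thresholds:
  Ben: 3 of 6 neighbours < 6, holds.
  Ivy: 1 of 3 neighbours < 2, holds.
  Nia: 2 of 4 neighbours ≥ 2, votes yes.
  Omar: 1 of 4 neighbours < 3, holds.
Round 4 — no new yes votes; cascade stops.

4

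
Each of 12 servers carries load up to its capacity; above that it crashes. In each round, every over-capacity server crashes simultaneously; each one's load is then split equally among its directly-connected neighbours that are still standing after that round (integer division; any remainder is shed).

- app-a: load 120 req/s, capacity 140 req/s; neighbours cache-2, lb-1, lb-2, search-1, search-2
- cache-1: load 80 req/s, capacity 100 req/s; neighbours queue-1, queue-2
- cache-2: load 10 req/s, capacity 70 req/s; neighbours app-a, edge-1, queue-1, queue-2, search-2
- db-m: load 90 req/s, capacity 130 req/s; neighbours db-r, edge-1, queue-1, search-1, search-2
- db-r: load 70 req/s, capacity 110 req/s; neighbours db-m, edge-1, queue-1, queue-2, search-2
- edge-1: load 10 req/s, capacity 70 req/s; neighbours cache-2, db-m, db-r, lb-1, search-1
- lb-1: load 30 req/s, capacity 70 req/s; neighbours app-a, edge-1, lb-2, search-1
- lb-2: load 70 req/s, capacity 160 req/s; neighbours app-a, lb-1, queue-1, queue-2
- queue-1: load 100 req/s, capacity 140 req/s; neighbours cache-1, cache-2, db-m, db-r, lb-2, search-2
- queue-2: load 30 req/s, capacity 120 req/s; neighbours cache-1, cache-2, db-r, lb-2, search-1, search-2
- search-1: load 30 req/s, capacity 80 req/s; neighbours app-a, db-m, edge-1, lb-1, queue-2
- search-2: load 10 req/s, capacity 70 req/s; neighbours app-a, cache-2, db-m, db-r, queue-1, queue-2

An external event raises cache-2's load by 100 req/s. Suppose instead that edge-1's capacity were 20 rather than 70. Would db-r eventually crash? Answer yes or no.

With edge-1's capacity at 20:
Round 1 — cache-2 at 110 > 70. cache-2 crashes.
  cache-2 sheds 110 req/s to app-a, edge-1, queue-1, queue-2, search-2: 22 each.
    app-a: 120+22 = 142 > 140
    edge-1: 10+22 = 32 > 20
    queue-1: 100+22 = 122 ≤ 140
    queue-2: 30+22 = 52 ≤ 120
    search-2: 10+22 = 32 ≤ 70
Round 2 — app-a, edge-1 crash.
  app-a sheds 142 req/s to lb-1, lb-2, search-1, search-2: 35 each (2 lost).
    lb-1: 30+35 = 65 ≤ 70
    lb-2: 70+35 = 105 ≤ 160
    search-1: 30+35 = 65 ≤ 80
    search-2: 32+35 = 67 ≤ 70
  edge-1 sheds 32 req/s to db-m, db-r, lb-1, search-1: 8 each.
    db-m: 90+8 = 98 ≤ 130
    db-r: 70+8 = 78 ≤ 110
    lb-1: 65+8 = 73 > 70
    search-1: 65+8 = 73 ≤ 80
Round 3 — lb-1 crashes.
  lb-1 sheds 73 req/s to lb-2, search-1: 36 each (1 lost).
    lb-2: 105+36 = 141 ≤ 160
    search-1: 73+36 = 109 > 80
Round 4 — search-1 crashes.
  search-1 sheds 109 req/s to db-m, queue-2: 54 each (1 lost).
    db-m: 98+54 = 152 > 130
    queue-2: 52+54 = 106 ≤ 120
Round 5 — db-m crashes.
  db-m sheds 152 req/s to db-r, queue-1, search-2: 50 each (2 lost).
    db-r: 78+50 = 128 > 110
    queue-1: 122+50 = 172 > 140
    search-2: 67+50 = 117 > 70
Round 6 — db-r, queue-1, search-2 crash.
  db-r sheds 128 req/s to queue-2: 128 each.
    queue-2: 106+128 = 234 > 120
  queue-1 sheds 172 req/s to cache-1, lb-2: 86 each.
    cache-1: 80+86 = 166 > 100
    lb-2: 141+86 = 227 > 160
  search-2 sheds 117 req/s to queue-2: 117 each.
    queue-2: 234+117 = 351 > 120
Round 7 — cache-1, lb-2, queue-2 crash.
  cache-1 sheds 166 req/s: no online neighbours, lost.
  lb-2 sheds 227 req/s: no online neighbours, lost.
  queue-2 sheds 351 req/s: no online neighbours, lost.
No further crashes.

yes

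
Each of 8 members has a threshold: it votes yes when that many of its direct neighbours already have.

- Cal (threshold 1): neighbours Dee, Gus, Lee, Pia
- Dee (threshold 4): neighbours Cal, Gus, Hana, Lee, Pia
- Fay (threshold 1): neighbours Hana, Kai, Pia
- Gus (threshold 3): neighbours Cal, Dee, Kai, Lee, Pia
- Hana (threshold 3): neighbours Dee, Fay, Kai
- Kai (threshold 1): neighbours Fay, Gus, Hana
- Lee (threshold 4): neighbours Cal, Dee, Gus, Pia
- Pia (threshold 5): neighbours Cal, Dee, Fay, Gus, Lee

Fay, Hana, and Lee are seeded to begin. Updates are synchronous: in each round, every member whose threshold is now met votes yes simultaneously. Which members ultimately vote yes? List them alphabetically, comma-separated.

Cal, Dee, Fay, Gus, Hana, Kai, Lee, Pia

Round 1 — Fay, Hana, Lee vote yes (initial).
Round 2 — checking thresholds:
  Cal: 1 of 4 neighbours ≥ 1, votes yes.
  Dee: 2 of 5 neighbours < 4, below threshold.
  Gus: 1 of 5 neighbours < 3, below threshold.
  Kai: 2 of 3 neighbours ≥ 1, votes yes.
  Pia: 2 of 5 neighbours < 5, below threshold.
Round 3 — checking thresholds:
  Dee: 3 of 5 neighbours < 4, below threshold.
  Gus: 3 of 5 neighbours ≥ 3, votes yes.
  Pia: 3 of 5 neighbours < 5, below threshold.
Round 4 — checking thresholds:
  Dee: 4 of 5 neighbours ≥ 4, votes yes.
  Pia: 4 of 5 neighbours < 5, below threshold.
Round 5 — checking thresholds:
  Pia: 5 of 5 neighbours ≥ 5, votes yes.
Round 6 — no new yes votes; cascade stops.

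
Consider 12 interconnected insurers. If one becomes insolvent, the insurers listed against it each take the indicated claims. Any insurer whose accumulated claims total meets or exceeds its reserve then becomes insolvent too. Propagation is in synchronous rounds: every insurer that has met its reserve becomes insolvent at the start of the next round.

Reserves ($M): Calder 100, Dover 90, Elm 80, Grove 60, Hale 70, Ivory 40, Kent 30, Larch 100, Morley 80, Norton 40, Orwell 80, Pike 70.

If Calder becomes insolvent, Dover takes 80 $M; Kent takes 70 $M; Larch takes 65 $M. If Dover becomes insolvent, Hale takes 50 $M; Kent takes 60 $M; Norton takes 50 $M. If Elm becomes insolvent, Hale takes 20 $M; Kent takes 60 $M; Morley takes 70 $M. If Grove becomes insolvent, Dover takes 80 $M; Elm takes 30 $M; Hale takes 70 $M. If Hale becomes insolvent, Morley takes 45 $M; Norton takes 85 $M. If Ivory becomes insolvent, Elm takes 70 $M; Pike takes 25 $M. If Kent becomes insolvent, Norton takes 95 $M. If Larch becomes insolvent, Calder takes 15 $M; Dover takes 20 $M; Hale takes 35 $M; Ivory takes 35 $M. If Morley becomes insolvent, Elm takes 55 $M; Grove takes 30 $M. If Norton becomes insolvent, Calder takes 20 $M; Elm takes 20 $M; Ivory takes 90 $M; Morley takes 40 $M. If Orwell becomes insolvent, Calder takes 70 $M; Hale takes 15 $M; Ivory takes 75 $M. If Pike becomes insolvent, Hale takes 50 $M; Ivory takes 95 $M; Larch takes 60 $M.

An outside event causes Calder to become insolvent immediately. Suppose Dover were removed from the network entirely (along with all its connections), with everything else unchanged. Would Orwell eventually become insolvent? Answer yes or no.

no

With Dover removed:
Round 1 — Calder becomes insolvent (initial).
  Kent: +70 → 70 ≥ 30
  Larch: +65 → 65 < 100
Round 2 — Kent becomes insolvent.
  Norton: +95 → 95 ≥ 40
Round 3 — Norton becomes insolvent.
  Elm: +20 → 20 < 80
  Ivory: +90 → 90 ≥ 40
  Morley: +40 → 40 < 80
Round 4 — Ivory becomes insolvent.
  Elm: +70 → 90 ≥ 80
  Pike: +25 → 25 < 70
Round 5 — Elm becomes insolvent.
  Hale: +20 → 20 < 70
  Morley: +70 → 110 ≥ 80
Round 6 — Morley becomes insolvent.
  Grove: +30 → 30 < 60
No further insolvencies.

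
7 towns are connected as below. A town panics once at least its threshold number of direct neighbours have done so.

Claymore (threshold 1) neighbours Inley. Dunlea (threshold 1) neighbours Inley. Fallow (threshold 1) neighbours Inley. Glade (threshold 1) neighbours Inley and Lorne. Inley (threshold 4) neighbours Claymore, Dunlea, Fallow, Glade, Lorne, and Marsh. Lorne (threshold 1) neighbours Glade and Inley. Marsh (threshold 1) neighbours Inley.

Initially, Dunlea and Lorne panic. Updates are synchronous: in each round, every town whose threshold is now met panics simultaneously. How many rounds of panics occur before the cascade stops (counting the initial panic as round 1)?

Round 1 — Dunlea, Lorne panic (initial).
Round 2 — checking thresholds:
  Glade: 1 of 2 neighbours ≥ 1, panics.
  Inley: 2 of 6 neighbours < 4, below threshold.
Round 3 — no new panics; cascade stops.

2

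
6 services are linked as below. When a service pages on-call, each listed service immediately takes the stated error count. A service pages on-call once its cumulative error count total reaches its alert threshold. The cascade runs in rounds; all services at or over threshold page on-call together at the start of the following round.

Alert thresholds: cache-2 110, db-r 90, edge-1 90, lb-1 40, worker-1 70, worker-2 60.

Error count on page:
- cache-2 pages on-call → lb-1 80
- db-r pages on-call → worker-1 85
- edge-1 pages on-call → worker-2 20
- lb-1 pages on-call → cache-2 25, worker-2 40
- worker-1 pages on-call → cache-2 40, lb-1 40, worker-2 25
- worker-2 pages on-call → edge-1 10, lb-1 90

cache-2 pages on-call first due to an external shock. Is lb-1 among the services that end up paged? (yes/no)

yes

Round 1 — cache-2 pages on-call (initial).
  lb-1: +80 → 80 ≥ 40
Round 2 — lb-1 pages on-call.
  worker-2: +40 → 40 < 60
No further pages.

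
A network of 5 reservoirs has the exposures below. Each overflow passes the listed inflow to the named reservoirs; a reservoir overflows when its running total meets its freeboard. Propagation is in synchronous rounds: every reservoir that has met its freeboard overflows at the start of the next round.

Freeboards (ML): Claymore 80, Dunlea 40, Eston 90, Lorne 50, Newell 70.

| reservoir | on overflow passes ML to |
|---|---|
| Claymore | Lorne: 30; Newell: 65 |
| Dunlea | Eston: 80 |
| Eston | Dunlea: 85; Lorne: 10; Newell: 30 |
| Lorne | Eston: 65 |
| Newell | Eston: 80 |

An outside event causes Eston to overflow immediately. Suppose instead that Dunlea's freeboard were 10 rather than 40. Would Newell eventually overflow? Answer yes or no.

With Dunlea's freeboard at 10:
Round 1 — Eston overflows (initial).
  Dunlea: +85 → 85 ≥ 10
  Lorne: +10 → 10 < 50
  Newell: +30 → 30 < 70
Round 2 — Dunlea overflows.
No further overflows.

no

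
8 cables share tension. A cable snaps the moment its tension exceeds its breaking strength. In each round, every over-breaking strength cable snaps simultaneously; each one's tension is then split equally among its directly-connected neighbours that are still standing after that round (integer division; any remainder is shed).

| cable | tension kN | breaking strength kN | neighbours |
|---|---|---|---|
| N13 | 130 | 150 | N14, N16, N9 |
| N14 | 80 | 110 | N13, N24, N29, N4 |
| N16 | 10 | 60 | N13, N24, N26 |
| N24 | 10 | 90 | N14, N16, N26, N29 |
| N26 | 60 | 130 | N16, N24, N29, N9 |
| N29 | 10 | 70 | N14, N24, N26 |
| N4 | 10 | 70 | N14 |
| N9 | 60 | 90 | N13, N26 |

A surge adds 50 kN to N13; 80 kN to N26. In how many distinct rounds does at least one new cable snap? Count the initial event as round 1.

3

Round 1 — N13 at 180 > 150; N26 at 140 > 130. N13, N26 snap.
  N13 sheds 180 kN to N14, N16, N9: 60 each.
    N14: 80+60 = 140 > 110
    N16: 10+60 = 70 > 60
    N9: 60+60 = 120 > 90
  N26 sheds 140 kN to N16, N24, N29, N9: 35 each.
    N16: 70+35 = 105 > 60
    N24: 10+35 = 45 ≤ 90
    N29: 10+35 = 45 ≤ 70
    N9: 120+35 = 155 > 90
Round 2 — N14, N16, N9 snap.
  N14 sheds 140 kN to N24, N29, N4: 46 each (2 lost).
    N24: 45+46 = 91 > 90
    N29: 45+46 = 91 > 70
    N4: 10+46 = 56 ≤ 70
  N16 sheds 105 kN to N24: 105 each.
    N24: 91+105 = 196 > 90
  N9 sheds 155 kN: no online neighbours, lost.
Round 3 — N24, N29 snap.
  N24 sheds 196 kN: no online neighbours, lost.
  N29 sheds 91 kN: no online neighbours, lost.
No further breaks.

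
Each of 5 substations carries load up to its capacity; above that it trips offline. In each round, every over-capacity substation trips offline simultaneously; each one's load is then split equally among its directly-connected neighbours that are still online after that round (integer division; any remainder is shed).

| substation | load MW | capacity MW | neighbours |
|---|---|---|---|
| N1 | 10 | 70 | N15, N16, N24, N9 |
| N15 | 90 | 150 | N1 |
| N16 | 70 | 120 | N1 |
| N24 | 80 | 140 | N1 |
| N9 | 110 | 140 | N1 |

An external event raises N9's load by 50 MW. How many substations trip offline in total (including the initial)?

Round 1 — N9 at 160 > 140. N9 trips offline.
  N9 sheds 160 MW to N1: 160 each.
    N1: 10+160 = 170 > 70
Round 2 — N1 trips offline.
  N1 sheds 170 MW to N15, N16, N24: 56 each (2 lost).
    N15: 90+56 = 146 ≤ 150
    N16: 70+56 = 126 > 120
    N24: 80+56 = 136 ≤ 140
Round 3 — N16 trips offline.
  N16 sheds 126 MW: no online neighbours, lost.
No further trips.

3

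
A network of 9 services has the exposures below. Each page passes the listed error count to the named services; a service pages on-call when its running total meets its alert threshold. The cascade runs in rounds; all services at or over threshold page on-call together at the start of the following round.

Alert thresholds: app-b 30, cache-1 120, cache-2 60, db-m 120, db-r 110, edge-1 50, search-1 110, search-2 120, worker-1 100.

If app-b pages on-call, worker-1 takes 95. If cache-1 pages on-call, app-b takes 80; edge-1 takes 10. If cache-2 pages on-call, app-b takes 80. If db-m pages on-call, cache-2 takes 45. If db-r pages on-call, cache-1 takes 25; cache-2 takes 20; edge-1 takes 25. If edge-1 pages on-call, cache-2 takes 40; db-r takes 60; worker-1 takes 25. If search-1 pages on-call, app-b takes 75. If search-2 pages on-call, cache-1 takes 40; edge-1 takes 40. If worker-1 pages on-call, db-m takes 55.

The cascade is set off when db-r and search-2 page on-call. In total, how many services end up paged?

Round 1 — db-r, search-2 page on-call (initial).
  cache-1: +25+40 → 65 < 120
  cache-2: +20 → 20 < 60
  edge-1: +25+40 → 65 ≥ 50
Round 2 — edge-1 pages on-call.
  cache-2: +40 → 60 ≥ 60
  worker-1: +25 → 25 < 100
Round 3 — cache-2 pages on-call.
  app-b: +80 → 80 ≥ 30
Round 4 — app-b pages on-call.
  worker-1: +95 → 120 ≥ 100
Round 5 — worker-1 pages on-call.
  db-m: +55 → 55 < 120
No further pages.

6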